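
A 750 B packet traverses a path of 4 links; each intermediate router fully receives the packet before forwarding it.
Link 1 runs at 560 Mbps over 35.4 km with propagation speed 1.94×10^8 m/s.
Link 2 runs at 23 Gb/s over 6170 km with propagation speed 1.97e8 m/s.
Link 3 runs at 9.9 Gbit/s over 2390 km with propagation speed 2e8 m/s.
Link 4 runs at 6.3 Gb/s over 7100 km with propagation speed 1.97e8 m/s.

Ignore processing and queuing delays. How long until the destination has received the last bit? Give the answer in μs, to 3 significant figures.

79500 μs

L = 750 × 8 = 6000 bits.
Transmission delays (L/R per hop): 10.7143, 0.26087, 0.606061, 0.952381 μs; sum = 12.5336 μs.
Propagation delays (d/s per hop): 182.474, 31319.8, 11950, 36040.6 μs; sum = 79492.9 μs.
End-to-end = 79500 μs.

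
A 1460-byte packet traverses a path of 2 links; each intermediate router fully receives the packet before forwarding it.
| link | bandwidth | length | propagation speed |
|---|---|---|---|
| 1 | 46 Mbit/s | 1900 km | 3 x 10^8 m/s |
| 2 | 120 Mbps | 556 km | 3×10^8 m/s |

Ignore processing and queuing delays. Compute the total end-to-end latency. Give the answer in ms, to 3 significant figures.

8.54 ms

L = 1460 × 8 = 11680 bits.
Transmission delays (L/R per hop): 0.253913, 0.0973333 ms; sum = 0.351246 ms.
Propagation delays (d/s per hop): 6.33333, 1.85333 ms; sum = 8.18667 ms.
End-to-end = 8.54 ms.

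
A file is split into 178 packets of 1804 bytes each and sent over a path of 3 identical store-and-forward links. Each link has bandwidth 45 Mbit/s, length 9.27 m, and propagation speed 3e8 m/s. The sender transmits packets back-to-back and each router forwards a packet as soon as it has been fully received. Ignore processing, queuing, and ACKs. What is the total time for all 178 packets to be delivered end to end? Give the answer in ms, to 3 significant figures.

Per-hop transmission t_tx = L/R = 14432/45000000 = 0.320711 ms.
Per-hop propagation t_prop = 9.27/300000000 = 3.09e-05 ms.
Pipeline fill: first packet needs 3·t_tx to clear all hops; remaining 177 packets each add one t_tx.
Total = (3+178-1)·t_tx + 3·t_prop = 180·0.320711 + 3·3.09e-05 = 57.7 ms.

57.7 ms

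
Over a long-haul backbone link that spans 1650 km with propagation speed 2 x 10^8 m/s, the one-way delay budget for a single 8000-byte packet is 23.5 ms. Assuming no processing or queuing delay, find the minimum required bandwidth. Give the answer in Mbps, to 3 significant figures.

L = 64000 bits.
Propagation delay = 1650000 / 200000000 = 8.25 ms.
Transmission budget = 23.5 − 8.25 = 15.25 ms.
R ≥ L / t_tx = 64000 bits / 0.01525 s = 4.20 Mbps.

4.20 Mbps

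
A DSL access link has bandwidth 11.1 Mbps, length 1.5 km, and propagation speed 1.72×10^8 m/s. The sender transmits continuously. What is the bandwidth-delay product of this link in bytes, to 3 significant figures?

Propagation delay = 1500 / 172000000 = 8.72093e-06 s.
BDP = R × t_prop = 11100000 × 8.72093e-06 = 96.8023 bits.
In bytes: 96.8023/8 = 12.1 bytes.

12.1 bytes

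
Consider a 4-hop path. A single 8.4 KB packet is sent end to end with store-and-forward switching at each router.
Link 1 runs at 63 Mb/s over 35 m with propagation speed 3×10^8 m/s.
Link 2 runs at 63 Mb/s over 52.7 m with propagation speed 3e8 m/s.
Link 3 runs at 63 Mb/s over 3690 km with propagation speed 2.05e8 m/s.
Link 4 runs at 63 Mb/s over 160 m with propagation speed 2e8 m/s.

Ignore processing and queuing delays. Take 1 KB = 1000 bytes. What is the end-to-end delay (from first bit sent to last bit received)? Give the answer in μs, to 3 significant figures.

L = 67200 bits.
Transmission delay per hop = L/R = 67200/63000000 = 1066.67 μs; 4 hops → 4266.67 μs.
Propagation delays (d/s per hop): 0.116667, 0.175667, 18000, 0.8 μs; sum = 18001.1 μs.
End-to-end = 22300 μs.

22300 μs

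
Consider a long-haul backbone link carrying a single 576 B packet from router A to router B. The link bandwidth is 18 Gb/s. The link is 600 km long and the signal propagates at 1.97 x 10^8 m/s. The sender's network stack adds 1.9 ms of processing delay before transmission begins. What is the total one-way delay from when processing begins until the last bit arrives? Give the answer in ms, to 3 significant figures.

4.95 ms

L = 576 × 8 = 4608 bits.
Transmission delay = L/R = 4608 / 18000000000 = 0.000256 ms.
Propagation delay = d/s = 600000 m / 197000000 m/s = 3.04569 ms.
Plus processing delay 1.9 ms = 1.9 ms.
Total = 4.95 ms.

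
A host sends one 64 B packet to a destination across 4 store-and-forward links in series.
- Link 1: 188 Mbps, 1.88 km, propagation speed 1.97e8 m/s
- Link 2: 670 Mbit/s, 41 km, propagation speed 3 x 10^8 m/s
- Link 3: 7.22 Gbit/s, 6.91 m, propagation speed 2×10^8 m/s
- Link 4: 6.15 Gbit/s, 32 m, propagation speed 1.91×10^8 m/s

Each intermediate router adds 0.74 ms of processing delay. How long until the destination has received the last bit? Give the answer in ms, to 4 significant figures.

L = 64 × 8 = 512 bits.
Transmission delays (L/R per hop): 0.0027234, 0.000764179, 7.09141e-05, 8.3252e-05 ms; sum = 0.00364175 ms.
Propagation delays (d/s per hop): 0.00954315, 0.136667, 3.455e-05, 0.000167539 ms; sum = 0.146412 ms.
Processing at 3 router(s): 3 × 0.74 ms = 2.22 ms.
End-to-end = 2.370 ms.

2.370 ms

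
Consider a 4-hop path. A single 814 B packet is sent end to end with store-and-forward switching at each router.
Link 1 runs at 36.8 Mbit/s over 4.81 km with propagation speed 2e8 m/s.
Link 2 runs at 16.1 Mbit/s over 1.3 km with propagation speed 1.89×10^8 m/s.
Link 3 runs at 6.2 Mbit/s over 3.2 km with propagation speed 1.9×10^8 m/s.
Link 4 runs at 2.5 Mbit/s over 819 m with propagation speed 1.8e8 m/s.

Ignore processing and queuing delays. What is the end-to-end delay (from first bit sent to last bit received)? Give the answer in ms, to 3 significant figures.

4.29 ms

L = 814 × 8 = 6512 bits.
Transmission delays (L/R per hop): 0.176957, 0.404472, 1.05032, 2.6048 ms; sum = 4.23655 ms.
Propagation delays (d/s per hop): 0.02405, 0.00687831, 0.0168421, 0.00455 ms; sum = 0.0523204 ms.
End-to-end = 4.29 ms.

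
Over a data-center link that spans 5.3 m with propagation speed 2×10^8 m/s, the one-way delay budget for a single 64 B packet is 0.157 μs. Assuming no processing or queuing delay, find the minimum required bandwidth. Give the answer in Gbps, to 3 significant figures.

3.92 Gbps

L = 512 bits.
Propagation delay = 5.3 / 200000000 = 0.0265 μs.
Transmission budget = 0.157 − 0.0265 = 0.1305 μs.
R ≥ L / t_tx = 512 bits / 1.305e-07 s = 3.92 Gbps.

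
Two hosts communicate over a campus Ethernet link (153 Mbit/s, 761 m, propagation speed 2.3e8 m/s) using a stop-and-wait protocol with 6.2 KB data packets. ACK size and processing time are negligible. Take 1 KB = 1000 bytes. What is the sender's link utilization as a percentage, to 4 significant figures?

98.00 %

t_tx = L/R = 49600/153000000 = 0.000324183 s.
t_prop = 761/2.3e+08 = 3.3087e-06 s; RTT = 6.61739e-06 s.
Cycle = t_tx + RTT = 0.0003308 s.
Utilization = t_tx / cycle = 0.000324183/0.0003308 = 98.00 %.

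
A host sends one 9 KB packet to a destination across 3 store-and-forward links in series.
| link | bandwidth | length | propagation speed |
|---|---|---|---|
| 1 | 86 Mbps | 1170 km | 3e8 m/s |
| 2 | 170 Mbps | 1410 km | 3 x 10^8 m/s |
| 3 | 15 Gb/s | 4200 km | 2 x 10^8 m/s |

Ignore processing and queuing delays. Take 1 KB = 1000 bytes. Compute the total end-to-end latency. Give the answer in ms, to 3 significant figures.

L = 72000 bits.
Transmission delays (L/R per hop): 0.837209, 0.423529, 0.0048 ms; sum = 1.26554 ms.
Propagation delays (d/s per hop): 3.9, 4.7, 21 ms; sum = 29.6 ms.
End-to-end = 30.9 ms.

30.9 ms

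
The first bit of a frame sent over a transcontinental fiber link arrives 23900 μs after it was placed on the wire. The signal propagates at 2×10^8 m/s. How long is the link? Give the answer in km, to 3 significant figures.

d = s × t_prop = 200000000 × 0.0239 = 4780 km.

4780 km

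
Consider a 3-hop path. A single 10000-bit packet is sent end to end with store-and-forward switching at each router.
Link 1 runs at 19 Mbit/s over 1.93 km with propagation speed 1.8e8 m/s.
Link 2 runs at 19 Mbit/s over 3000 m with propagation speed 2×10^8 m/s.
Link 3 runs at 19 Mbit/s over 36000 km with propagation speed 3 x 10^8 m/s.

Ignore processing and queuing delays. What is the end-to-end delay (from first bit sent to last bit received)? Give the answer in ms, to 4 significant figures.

121.6 ms

Transmission delay per hop = L/R = 10000/19000000 = 0.526316 ms; 3 hops → 1.57895 ms.
Propagation delays (d/s per hop): 0.0107222, 0.015, 120 ms; sum = 120.026 ms.
End-to-end = 121.6 ms.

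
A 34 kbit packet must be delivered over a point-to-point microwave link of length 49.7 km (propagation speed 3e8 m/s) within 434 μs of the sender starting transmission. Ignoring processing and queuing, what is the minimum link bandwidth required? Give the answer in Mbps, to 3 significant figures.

127 Mbps

Propagation delay = 49700 / 300000000 = 165.667 μs.
Transmission budget = 434 − 165.667 = 268.333 μs.
R ≥ L / t_tx = 34000 bits / 0.000268333 s = 127 Mbps.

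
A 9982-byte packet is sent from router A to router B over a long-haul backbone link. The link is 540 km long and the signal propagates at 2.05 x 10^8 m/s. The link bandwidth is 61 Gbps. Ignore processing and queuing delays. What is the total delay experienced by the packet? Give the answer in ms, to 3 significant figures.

2.64 ms

L = 9982 × 8 = 79856 bits.
Transmission delay = L/R = 79856 / 61000000000 = 0.00130911 ms.
Propagation delay = d/s = 540000 m / 2.05e+08 m/s = 2.63415 ms.
Total = 2.64 ms.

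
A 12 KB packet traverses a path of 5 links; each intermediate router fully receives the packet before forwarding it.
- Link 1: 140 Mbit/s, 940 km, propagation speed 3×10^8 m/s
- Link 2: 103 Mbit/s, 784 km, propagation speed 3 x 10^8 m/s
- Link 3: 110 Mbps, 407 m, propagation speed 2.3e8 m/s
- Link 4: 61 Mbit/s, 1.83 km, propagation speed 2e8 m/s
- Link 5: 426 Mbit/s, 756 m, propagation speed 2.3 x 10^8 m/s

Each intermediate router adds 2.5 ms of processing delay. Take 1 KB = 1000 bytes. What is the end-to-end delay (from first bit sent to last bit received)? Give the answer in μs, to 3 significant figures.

L = 96000 bits.
Transmission delays (L/R per hop): 685.714, 932.039, 872.727, 1573.77, 225.352 μs; sum = 4289.6 μs.
Propagation delays (d/s per hop): 3133.33, 2613.33, 1.76957, 9.15, 3.28696 μs; sum = 5760.87 μs.
Processing at 4 router(s): 4 × 2.5 ms = 10000 μs.
End-to-end = 20100 μs.

20100 μs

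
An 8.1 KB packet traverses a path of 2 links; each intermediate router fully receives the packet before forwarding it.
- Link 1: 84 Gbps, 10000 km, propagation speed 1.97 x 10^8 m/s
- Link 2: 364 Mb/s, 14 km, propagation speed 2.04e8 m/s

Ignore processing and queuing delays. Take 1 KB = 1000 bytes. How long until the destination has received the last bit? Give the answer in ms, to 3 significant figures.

L = 64800 bits.
Transmission delays (L/R per hop): 0.000771429, 0.178022 ms; sum = 0.178793 ms.
Propagation delays (d/s per hop): 50.7614, 0.0686275 ms; sum = 50.83 ms.
End-to-end = 51.0 ms.

51.0 ms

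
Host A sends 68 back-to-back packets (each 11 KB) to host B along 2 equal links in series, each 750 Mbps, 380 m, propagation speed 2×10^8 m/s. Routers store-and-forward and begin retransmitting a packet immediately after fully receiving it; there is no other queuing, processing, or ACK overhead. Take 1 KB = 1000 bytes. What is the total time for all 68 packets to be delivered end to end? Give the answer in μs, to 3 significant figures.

Per-hop transmission t_tx = L/R = 88000/750000000 = 117.333 μs.
Per-hop propagation t_prop = 380/200000000 = 1.9 μs.
Pipeline fill: first packet needs 2·t_tx to clear all hops; remaining 67 packets each add one t_tx.
Total = (2+68-1)·t_tx + 2·t_prop = 69·117.333 + 2·1.9 = 8100 μs.

8100 μs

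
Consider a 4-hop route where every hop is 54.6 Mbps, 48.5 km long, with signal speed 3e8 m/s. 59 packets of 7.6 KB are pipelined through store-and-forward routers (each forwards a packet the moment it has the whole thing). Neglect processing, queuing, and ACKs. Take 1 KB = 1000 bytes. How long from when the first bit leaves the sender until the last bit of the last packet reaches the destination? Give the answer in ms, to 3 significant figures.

Per-hop transmission t_tx = L/R = 60800/54600000 = 1.11355 ms.
Per-hop propagation t_prop = 48500/300000000 = 0.161667 ms.
Pipeline fill: first packet needs 4·t_tx to clear all hops; remaining 58 packets each add one t_tx.
Total = (4+59-1)·t_tx + 4·t_prop = 62·1.11355 + 4·0.161667 = 69.7 ms.

69.7 ms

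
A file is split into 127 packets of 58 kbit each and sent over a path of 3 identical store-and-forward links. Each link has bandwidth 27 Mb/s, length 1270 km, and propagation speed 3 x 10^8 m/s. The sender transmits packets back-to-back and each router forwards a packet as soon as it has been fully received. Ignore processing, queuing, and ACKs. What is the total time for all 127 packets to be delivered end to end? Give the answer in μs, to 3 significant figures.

Per-hop transmission t_tx = L/R = 58000/27000000 = 2148.15 μs.
Per-hop propagation t_prop = 1270000/300000000 = 4233.33 μs.
Pipeline fill: first packet needs 3·t_tx to clear all hops; remaining 126 packets each add one t_tx.
Total = (3+127-1)·t_tx + 3·t_prop = 129·2148.15 + 3·4233.33 = 290000 μs.

290000 μs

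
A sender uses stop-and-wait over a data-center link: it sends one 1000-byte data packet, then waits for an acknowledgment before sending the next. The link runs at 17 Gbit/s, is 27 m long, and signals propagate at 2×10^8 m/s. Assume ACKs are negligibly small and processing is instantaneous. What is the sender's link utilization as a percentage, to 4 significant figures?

63.54 %

t_tx = L/R = 8000/17000000000 = 4.70588e-07 s.
t_prop = 27/200000000 = 1.35e-07 s; RTT = 2.7e-07 s.
Cycle = t_tx + RTT = 7.40588e-07 s.
Utilization = t_tx / cycle = 4.70588e-07/7.40588e-07 = 63.54 %.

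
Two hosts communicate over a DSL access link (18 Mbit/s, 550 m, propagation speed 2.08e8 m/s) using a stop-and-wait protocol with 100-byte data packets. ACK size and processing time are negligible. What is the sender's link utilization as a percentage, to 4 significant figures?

t_tx = L/R = 800/18000000 = 4.44444e-05 s.
t_prop = 550/208000000 = 2.64423e-06 s; RTT = 5.28846e-06 s.
Cycle = t_tx + RTT = 4.97329e-05 s.
Utilization = t_tx / cycle = 4.44444e-05/4.97329e-05 = 89.37 %.

89.37 %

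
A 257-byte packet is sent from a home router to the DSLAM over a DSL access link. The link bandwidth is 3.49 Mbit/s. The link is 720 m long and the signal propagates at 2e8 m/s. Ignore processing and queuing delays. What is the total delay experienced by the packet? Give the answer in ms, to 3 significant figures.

0.593 ms

L = 257 × 8 = 2056 bits.
Transmission delay = L/R = 2056 / 3490000 = 0.589112 ms.
Propagation delay = d/s = 720 m / 200000000 m/s = 0.0036 ms.
Total = 0.593 ms.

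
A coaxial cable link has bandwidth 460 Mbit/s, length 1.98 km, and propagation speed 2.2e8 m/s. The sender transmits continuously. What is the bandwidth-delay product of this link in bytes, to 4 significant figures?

517.5 bytes

Propagation delay = 1980 / 2.2e+08 = 9e-06 s.
BDP = R × t_prop = 460000000 × 9e-06 = 4140 bits.
In bytes: 4140/8 = 517.5 bytes.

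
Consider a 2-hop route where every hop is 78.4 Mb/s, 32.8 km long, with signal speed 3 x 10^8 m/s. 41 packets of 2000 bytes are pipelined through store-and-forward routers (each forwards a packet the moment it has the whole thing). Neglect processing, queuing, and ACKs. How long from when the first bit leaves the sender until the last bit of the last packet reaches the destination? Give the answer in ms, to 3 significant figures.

Per-hop transmission t_tx = L/R = 16000/78400000 = 0.204082 ms.
Per-hop propagation t_prop = 32800/300000000 = 0.109333 ms.
Pipeline fill: first packet needs 2·t_tx to clear all hops; remaining 40 packets each add one t_tx.
Total = (2+41-1)·t_tx + 2·t_prop = 42·0.204082 + 2·0.109333 = 8.79 ms.

8.79 ms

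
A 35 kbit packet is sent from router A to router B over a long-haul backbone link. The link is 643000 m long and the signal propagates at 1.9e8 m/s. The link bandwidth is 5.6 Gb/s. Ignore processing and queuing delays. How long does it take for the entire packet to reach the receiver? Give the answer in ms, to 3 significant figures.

L = 35000 bits.
Transmission delay = L/R = 35000 / 5600000000 = 0.00625 ms.
Propagation delay = d/s = 643000 m / 190000000 m/s = 3.38421 ms.
Total = 3.39 ms.

3.39 ms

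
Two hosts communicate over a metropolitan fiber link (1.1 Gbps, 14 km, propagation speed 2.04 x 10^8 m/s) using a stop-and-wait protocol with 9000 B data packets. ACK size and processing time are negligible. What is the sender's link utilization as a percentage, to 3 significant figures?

32.3 %

t_tx = L/R = 72000/1100000000 = 6.54545e-05 s.
t_prop = 14000/204000000 = 6.86275e-05 s; RTT = 0.000137255 s.
Cycle = t_tx + RTT = 0.000202709 s.
Utilization = t_tx / cycle = 6.54545e-05/0.000202709 = 32.3 %.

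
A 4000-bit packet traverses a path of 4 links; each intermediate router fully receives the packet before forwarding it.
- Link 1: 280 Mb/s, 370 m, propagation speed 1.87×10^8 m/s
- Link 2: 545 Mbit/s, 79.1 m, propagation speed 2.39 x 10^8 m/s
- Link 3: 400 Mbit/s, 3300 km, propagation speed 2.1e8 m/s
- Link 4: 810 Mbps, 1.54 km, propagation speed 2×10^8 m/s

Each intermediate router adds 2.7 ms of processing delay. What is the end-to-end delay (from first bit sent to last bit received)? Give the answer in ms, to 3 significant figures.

Transmission delays (L/R per hop): 0.0142857, 0.00733945, 0.01, 0.00493827 ms; sum = 0.0365634 ms.
Propagation delays (d/s per hop): 0.00197861, 0.000330962, 15.7143, 0.0077 ms; sum = 15.7243 ms.
Processing at 3 router(s): 3 × 2.7 ms = 8.1 ms.
End-to-end = 23.9 ms.

23.9 ms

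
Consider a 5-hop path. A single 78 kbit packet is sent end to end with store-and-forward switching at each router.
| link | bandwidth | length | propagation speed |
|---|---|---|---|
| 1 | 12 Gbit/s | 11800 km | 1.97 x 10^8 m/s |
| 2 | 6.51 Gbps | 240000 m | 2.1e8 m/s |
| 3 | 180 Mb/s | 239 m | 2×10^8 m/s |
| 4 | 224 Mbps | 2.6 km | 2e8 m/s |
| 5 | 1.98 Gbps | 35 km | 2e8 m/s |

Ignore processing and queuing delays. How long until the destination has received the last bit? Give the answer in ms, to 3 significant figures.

L = 78000 bits.
Transmission delays (L/R per hop): 0.0065, 0.0119816, 0.433333, 0.348214, 0.0393939 ms; sum = 0.839423 ms.
Propagation delays (d/s per hop): 59.8985, 1.14286, 0.001195, 0.013, 0.175 ms; sum = 61.2305 ms.
End-to-end = 62.1 ms.

62.1 ms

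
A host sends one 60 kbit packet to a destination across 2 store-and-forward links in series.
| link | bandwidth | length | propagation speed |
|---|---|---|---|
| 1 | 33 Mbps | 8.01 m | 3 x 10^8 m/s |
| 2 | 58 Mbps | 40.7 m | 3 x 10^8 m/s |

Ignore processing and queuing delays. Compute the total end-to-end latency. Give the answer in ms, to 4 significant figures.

2.853 ms

L = 60000 bits.
Transmission delays (L/R per hop): 1.81818, 1.03448 ms; sum = 2.85266 ms.
Propagation delays (d/s per hop): 2.67e-05, 0.000135667 ms; sum = 0.000162367 ms.
End-to-end = 2.853 ms.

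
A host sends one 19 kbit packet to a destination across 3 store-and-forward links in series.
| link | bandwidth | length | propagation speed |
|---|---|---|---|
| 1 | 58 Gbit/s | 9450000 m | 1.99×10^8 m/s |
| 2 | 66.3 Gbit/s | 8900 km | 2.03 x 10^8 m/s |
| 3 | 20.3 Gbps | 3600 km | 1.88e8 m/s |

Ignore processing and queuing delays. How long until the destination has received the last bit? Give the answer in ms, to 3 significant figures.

110 ms

L = 19000 bits.
Transmission delays (L/R per hop): 0.000327586, 0.000286576, 0.000935961 ms; sum = 0.00155012 ms.
Propagation delays (d/s per hop): 47.4874, 43.8424, 19.1489 ms; sum = 110.479 ms.
End-to-end = 110 ms.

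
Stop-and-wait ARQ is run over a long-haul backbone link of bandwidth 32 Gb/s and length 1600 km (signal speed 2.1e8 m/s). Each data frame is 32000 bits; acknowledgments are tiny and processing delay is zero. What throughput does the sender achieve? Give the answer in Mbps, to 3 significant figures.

2.10 Mbps

t_tx = L/R = 32000/32000000000 = 1e-06 s.
t_prop = 1600000/210000000 = 0.00761905 s; RTT = 0.0152381 s.
Cycle = t_tx + RTT = 0.0152391 s.
Throughput = L / cycle = 32000 / 0.0152391 = 2.10 Mbps.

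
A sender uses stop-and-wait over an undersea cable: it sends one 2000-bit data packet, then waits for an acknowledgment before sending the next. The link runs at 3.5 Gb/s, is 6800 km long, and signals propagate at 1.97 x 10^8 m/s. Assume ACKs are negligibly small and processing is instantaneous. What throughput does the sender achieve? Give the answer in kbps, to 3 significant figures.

t_tx = L/R = 2000/3500000000 = 5.71429e-07 s.
t_prop = 6800000/197000000 = 0.0345178 s; RTT = 0.0690355 s.
Cycle = t_tx + RTT = 0.0690361 s.
Throughput = L / cycle = 2000 / 0.0690361 = 29.0 kbps.

29.0 kbps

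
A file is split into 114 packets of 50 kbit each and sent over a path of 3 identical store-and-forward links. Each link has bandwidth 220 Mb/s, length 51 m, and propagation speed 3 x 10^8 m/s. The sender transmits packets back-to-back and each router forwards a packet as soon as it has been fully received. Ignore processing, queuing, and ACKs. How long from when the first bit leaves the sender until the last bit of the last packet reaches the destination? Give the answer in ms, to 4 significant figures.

26.36 ms

Per-hop transmission t_tx = L/R = 50000/220000000 = 0.227273 ms.
Per-hop propagation t_prop = 51/300000000 = 0.00017 ms.
Pipeline fill: first packet needs 3·t_tx to clear all hops; remaining 113 packets each add one t_tx.
Total = (3+114-1)·t_tx + 3·t_prop = 116·0.227273 + 3·0.00017 = 26.36 ms.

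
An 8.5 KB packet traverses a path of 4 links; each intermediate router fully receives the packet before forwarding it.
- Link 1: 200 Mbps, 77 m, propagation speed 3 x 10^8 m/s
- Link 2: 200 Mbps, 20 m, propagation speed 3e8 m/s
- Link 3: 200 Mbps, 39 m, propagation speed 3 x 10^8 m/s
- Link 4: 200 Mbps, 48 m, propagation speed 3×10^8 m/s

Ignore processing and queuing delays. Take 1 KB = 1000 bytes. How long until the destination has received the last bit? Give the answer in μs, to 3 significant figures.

L = 68000 bits.
Transmission delay per hop = L/R = 68000/200000000 = 340 μs; 4 hops → 1360 μs.
Propagation delays (d/s per hop): 0.256667, 0.0666667, 0.13, 0.16 μs; sum = 0.613333 μs.
End-to-end = 1360 μs.

1360 μs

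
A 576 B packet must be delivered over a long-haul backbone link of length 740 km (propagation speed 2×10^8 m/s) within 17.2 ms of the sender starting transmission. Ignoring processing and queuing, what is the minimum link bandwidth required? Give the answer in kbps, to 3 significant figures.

L = 4608 bits.
Propagation delay = 740000 / 200000000 = 3.7 ms.
Transmission budget = 17.2 − 3.7 = 13.5 ms.
R ≥ L / t_tx = 4608 bits / 0.0135 s = 341 kbps.

341 kbps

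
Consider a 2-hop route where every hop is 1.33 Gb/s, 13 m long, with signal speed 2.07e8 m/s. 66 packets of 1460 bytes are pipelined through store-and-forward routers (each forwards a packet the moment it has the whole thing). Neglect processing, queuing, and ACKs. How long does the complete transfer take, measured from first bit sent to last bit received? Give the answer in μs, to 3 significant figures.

Per-hop transmission t_tx = L/R = 11680/1330000000 = 8.78195 μs.
Per-hop propagation t_prop = 13/2.07e+08 = 0.0628019 μs.
Pipeline fill: first packet needs 2·t_tx to clear all hops; remaining 65 packets each add one t_tx.
Total = (2+66-1)·t_tx + 2·t_prop = 67·8.78195 + 2·0.0628019 = 589 μs.

589 μs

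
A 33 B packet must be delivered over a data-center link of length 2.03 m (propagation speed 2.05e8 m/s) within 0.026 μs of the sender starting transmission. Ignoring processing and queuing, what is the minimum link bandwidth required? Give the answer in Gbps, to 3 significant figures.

16.4 Gbps

L = 264 bits.
Propagation delay = 2.03 / 2.05e+08 = 0.00990244 μs.
Transmission budget = 0.026 − 0.00990244 = 0.0160976 μs.
R ≥ L / t_tx = 264 bits / 1.60976e-08 s = 16.4 Gbps.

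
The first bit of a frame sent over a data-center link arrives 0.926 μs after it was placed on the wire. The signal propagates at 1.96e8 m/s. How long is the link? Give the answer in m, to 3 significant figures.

d = s × t_prop = 196000000 × 9.26e-07 = 181 m.

181 m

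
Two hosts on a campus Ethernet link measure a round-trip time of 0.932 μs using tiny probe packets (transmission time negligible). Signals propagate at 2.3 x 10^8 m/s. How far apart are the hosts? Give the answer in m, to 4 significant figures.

One-way propagation = RTT/2 = 0.466 μs.
d = s × t = 2.3e+08 × 4.66e-07 = 107.2 m.

107.2 m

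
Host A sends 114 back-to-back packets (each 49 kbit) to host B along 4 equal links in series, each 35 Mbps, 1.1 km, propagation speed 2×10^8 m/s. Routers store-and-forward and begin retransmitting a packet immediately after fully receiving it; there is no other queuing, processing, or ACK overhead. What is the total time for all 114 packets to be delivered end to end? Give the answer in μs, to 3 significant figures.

Per-hop transmission t_tx = L/R = 49000/35000000 = 1400 μs.
Per-hop propagation t_prop = 1100/200000000 = 5.5 μs.
Pipeline fill: first packet needs 4·t_tx to clear all hops; remaining 113 packets each add one t_tx.
Total = (4+114-1)·t_tx + 4·t_prop = 117·1400 + 4·5.5 = 164000 μs.

164000 μs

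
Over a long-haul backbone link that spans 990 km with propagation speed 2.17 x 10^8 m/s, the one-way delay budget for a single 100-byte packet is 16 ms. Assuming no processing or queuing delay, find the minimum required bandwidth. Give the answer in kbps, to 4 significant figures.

L = 800 bits.
Propagation delay = 990000 / 217000000 = 4.56221 ms.
Transmission budget = 16 − 4.56221 = 11.4378 ms.
R ≥ L / t_tx = 800 bits / 0.0114378 s = 69.94 kbps.

69.94 kbps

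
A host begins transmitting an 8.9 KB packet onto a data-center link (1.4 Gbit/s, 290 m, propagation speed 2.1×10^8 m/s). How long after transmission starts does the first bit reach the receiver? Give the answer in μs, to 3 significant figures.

1.38 μs

First bit experiences only propagation delay: d/s = 290/210000000 = 1.38 μs.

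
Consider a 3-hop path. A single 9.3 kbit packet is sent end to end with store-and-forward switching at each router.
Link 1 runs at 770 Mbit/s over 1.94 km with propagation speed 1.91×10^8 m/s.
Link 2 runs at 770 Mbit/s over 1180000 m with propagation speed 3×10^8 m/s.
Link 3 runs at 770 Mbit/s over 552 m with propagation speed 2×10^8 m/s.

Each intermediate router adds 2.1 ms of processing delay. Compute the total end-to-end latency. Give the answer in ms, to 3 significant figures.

8.18 ms

L = 9300 bits.
Transmission delay per hop = L/R = 9300/770000000 = 0.0120779 ms; 3 hops → 0.0362338 ms.
Propagation delays (d/s per hop): 0.0101571, 3.93333, 0.00276 ms; sum = 3.94625 ms.
Processing at 2 router(s): 2 × 2.1 ms = 4.2 ms.
End-to-end = 8.18 ms.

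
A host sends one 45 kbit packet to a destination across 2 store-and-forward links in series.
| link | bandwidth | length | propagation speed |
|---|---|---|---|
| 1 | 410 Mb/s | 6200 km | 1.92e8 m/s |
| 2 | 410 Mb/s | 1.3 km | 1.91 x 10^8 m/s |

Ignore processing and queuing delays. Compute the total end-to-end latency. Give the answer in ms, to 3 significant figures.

L = 45000 bits.
Transmission delay per hop = L/R = 45000/410000000 = 0.109756 ms; 2 hops → 0.219512 ms.
Propagation delays (d/s per hop): 32.2917, 0.00680628 ms; sum = 32.2985 ms.
End-to-end = 32.5 ms.

32.5 ms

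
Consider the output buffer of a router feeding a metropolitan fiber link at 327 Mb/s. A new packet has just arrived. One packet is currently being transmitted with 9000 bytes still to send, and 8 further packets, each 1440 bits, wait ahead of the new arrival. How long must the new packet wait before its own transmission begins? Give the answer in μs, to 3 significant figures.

Each queued packet: L/R = 1440/327000000 = 4.40367 μs.
8 queued → 35.2294 μs.
Plus remaining 72000 bits of current packet: 220.183 μs.
Queuing delay = 255 μs.

255 μs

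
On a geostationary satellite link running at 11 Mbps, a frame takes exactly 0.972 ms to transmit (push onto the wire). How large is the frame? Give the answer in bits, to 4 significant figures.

10690 bits

L = R × t_tx = 11000000 b/s × 0.000972 s = 10692 bits.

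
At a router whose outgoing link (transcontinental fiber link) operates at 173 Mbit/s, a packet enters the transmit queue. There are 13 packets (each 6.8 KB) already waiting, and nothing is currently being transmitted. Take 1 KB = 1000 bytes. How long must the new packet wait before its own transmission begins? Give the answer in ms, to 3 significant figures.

Each queued packet: L/R = 54400/173000000 = 0.314451 ms.
13 queued → 4.08786 ms.
Queuing delay = 4.09 ms.

4.09 ms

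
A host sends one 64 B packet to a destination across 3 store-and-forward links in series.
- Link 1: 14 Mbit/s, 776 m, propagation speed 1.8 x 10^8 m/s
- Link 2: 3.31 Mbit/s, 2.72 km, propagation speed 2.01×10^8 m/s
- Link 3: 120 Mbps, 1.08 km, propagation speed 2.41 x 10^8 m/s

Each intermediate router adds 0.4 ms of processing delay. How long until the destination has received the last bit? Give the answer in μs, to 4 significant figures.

1018 μs

L = 64 × 8 = 512 bits.
Transmission delays (L/R per hop): 36.5714, 154.683, 4.26667 μs; sum = 195.521 μs.
Propagation delays (d/s per hop): 4.31111, 13.5323, 4.48133 μs; sum = 22.3248 μs.
Processing at 2 router(s): 2 × 0.4 ms = 800 μs.
End-to-end = 1018 μs.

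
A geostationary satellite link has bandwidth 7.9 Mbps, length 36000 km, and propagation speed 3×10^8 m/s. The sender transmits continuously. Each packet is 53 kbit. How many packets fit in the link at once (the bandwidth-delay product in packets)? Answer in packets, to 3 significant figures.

17.9 packets

Propagation delay = 36000000 / 300000000 = 0.12 s.
BDP = R × t_prop = 7900000 × 0.12 = 948000 bits.
In packets of 53000 bits: 17.9 packets.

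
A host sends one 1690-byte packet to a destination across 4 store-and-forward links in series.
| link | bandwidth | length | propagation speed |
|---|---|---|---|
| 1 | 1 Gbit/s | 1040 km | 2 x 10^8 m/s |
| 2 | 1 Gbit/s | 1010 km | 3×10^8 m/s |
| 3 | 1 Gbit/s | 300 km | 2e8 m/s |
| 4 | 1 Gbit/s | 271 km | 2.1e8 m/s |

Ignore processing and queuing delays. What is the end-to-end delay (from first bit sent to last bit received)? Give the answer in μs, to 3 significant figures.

11400 μs

L = 1690 × 8 = 13520 bits.
Transmission delay per hop = L/R = 13520/1000000000 = 13.52 μs; 4 hops → 54.08 μs.
Propagation delays (d/s per hop): 5200, 3366.67, 1500, 1290.48 μs; sum = 11357.1 μs.
End-to-end = 11400 μs.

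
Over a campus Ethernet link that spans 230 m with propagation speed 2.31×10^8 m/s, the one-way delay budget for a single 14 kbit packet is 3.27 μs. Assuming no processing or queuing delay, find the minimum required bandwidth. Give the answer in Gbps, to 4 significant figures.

Propagation delay = 230 / 231000000 = 0.995671 μs.
Transmission budget = 3.27 − 0.995671 = 2.27433 μs.
R ≥ L / t_tx = 14000 bits / 2.27433e-06 s = 6.156 Gbps.

6.156 Gbps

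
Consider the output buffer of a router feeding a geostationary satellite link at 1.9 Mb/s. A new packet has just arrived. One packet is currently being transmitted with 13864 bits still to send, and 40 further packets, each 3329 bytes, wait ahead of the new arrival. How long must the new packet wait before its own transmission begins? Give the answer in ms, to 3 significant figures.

Each queued packet: L/R = 26632/1900000 = 14.0168 ms.
40 queued → 560.674 ms.
Plus remaining 13864 bits of current packet: 7.29684 ms.
Queuing delay = 568 ms.

568 ms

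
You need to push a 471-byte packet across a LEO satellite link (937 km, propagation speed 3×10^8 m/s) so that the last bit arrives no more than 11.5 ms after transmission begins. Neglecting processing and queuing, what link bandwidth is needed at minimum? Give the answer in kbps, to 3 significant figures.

L = 3768 bits.
Propagation delay = 937000 / 300000000 = 3.12333 ms.
Transmission budget = 11.5 − 3.12333 = 8.37667 ms.
R ≥ L / t_tx = 3768 bits / 0.00837667 s = 450 kbps.

450 kbps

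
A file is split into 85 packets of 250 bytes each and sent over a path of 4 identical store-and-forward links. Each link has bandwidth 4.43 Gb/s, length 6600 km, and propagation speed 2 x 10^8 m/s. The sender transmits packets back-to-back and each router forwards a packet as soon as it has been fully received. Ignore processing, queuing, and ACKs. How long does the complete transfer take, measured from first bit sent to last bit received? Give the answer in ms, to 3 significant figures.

Per-hop transmission t_tx = L/R = 2000/4430000000 = 0.000451467 ms.
Per-hop propagation t_prop = 6600000/200000000 = 33 ms.
Pipeline fill: first packet needs 4·t_tx to clear all hops; remaining 84 packets each add one t_tx.
Total = (4+85-1)·t_tx + 4·t_prop = 88·0.000451467 + 4·33 = 132 ms.

132 ms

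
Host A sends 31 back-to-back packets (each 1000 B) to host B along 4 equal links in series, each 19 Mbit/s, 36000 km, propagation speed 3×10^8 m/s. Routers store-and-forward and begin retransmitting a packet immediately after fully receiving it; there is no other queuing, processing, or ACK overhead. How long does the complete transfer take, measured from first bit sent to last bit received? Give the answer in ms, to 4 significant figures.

494.3 ms

Per-hop transmission t_tx = L/R = 8000/19000000 = 0.421053 ms.
Per-hop propagation t_prop = 36000000/300000000 = 120 ms.
Pipeline fill: first packet needs 4·t_tx to clear all hops; remaining 30 packets each add one t_tx.
Total = (4+31-1)·t_tx + 4·t_prop = 34·0.421053 + 4·120 = 494.3 ms.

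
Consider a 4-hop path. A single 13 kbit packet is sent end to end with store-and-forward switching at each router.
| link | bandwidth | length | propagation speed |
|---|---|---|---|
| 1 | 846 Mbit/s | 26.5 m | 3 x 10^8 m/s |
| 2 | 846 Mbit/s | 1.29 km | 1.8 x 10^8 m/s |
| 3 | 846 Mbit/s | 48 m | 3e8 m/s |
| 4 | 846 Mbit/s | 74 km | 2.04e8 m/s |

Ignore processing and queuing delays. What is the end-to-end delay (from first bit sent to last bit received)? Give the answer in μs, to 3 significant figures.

L = 13000 bits.
Transmission delay per hop = L/R = 13000/846000000 = 15.3664 μs; 4 hops → 61.4657 μs.
Propagation delays (d/s per hop): 0.0883333, 7.16667, 0.16, 362.745 μs; sum = 370.16 μs.
End-to-end = 432 μs.

432 μs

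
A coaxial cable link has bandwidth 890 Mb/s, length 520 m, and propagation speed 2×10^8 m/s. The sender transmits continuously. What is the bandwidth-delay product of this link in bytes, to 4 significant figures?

289.3 bytes

Propagation delay = 520 / 200000000 = 2.6e-06 s.
BDP = R × t_prop = 890000000 × 2.6e-06 = 2314 bits.
In bytes: 2314/8 = 289.3 bytes.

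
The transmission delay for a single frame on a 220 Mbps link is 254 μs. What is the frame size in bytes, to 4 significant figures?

L = R × t_tx = 220000000 b/s × 0.000254 s = 55880 bits.
In bytes: 55880 / 8 = 6985 bytes.

6985 bytes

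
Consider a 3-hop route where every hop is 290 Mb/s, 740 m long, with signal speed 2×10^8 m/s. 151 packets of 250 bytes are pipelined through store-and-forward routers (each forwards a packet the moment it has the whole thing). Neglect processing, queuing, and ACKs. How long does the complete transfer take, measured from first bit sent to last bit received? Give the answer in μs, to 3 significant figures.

Per-hop transmission t_tx = L/R = 2000/290000000 = 6.89655 μs.
Per-hop propagation t_prop = 740/200000000 = 3.7 μs.
Pipeline fill: first packet needs 3·t_tx to clear all hops; remaining 150 packets each add one t_tx.
Total = (3+151-1)·t_tx + 3·t_prop = 153·6.89655 + 3·3.7 = 1070 μs.

1070 μs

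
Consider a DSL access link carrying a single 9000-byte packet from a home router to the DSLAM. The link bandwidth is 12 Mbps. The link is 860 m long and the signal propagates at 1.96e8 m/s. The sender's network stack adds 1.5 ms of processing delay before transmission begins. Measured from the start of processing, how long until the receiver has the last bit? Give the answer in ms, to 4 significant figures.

L = 9000 × 8 = 72000 bits.
Transmission delay = L/R = 72000 / 12000000 = 6 ms.
Propagation delay = d/s = 860 m / 196000000 m/s = 0.00438776 ms.
Plus processing delay 1.5 ms = 1.5 ms.
Total = 7.504 ms.

7.504 ms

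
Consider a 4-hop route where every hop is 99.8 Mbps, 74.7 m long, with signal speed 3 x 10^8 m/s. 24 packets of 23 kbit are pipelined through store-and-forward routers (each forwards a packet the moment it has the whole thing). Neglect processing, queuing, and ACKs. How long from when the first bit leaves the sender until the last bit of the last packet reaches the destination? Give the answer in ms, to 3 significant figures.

Per-hop transmission t_tx = L/R = 23000/99800000 = 0.230461 ms.
Per-hop propagation t_prop = 74.7/300000000 = 0.000249 ms.
Pipeline fill: first packet needs 4·t_tx to clear all hops; remaining 23 packets each add one t_tx.
Total = (4+24-1)·t_tx + 4·t_prop = 27·0.230461 + 4·0.000249 = 6.22 ms.

6.22 ms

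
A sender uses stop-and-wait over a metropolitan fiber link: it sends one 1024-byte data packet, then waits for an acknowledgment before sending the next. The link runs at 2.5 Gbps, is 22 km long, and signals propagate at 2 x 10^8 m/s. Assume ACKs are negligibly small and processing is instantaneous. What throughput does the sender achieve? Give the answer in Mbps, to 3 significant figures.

t_tx = L/R = 8192/2500000000 = 3.2768e-06 s.
t_prop = 22000/200000000 = 0.00011 s; RTT = 0.00022 s.
Cycle = t_tx + RTT = 0.000223277 s.
Throughput = L / cycle = 8192 / 0.000223277 = 36.7 Mbps.

36.7 Mbps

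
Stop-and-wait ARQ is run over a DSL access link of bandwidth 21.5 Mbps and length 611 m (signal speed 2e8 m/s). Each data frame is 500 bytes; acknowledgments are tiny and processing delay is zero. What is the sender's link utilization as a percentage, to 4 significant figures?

96.82 %

t_tx = L/R = 4000/21500000 = 0.000186047 s.
t_prop = 611/200000000 = 3.055e-06 s; RTT = 6.11e-06 s.
Cycle = t_tx + RTT = 0.000192157 s.
Utilization = t_tx / cycle = 0.000186047/0.000192157 = 96.82 %.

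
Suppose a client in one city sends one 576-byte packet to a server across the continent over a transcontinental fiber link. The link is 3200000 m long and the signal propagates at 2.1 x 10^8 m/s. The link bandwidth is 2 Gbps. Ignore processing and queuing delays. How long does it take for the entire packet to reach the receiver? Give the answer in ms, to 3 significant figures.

L = 576 × 8 = 4608 bits.
Transmission delay = L/R = 4608 / 2000000000 = 0.002304 ms.
Propagation delay = d/s = 3200000 m / 210000000 m/s = 15.2381 ms.
Total = 15.2 ms.

15.2 ms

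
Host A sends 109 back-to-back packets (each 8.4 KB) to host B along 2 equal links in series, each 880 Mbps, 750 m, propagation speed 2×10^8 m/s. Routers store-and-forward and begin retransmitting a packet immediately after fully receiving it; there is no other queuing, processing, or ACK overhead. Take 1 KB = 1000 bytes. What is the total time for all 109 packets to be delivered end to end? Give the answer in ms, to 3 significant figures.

8.41 ms

Per-hop transmission t_tx = L/R = 67200/880000000 = 0.0763636 ms.
Per-hop propagation t_prop = 750/200000000 = 0.00375 ms.
Pipeline fill: first packet needs 2·t_tx to clear all hops; remaining 108 packets each add one t_tx.
Total = (2+109-1)·t_tx + 2·t_prop = 110·0.0763636 + 2·0.00375 = 8.41 ms.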